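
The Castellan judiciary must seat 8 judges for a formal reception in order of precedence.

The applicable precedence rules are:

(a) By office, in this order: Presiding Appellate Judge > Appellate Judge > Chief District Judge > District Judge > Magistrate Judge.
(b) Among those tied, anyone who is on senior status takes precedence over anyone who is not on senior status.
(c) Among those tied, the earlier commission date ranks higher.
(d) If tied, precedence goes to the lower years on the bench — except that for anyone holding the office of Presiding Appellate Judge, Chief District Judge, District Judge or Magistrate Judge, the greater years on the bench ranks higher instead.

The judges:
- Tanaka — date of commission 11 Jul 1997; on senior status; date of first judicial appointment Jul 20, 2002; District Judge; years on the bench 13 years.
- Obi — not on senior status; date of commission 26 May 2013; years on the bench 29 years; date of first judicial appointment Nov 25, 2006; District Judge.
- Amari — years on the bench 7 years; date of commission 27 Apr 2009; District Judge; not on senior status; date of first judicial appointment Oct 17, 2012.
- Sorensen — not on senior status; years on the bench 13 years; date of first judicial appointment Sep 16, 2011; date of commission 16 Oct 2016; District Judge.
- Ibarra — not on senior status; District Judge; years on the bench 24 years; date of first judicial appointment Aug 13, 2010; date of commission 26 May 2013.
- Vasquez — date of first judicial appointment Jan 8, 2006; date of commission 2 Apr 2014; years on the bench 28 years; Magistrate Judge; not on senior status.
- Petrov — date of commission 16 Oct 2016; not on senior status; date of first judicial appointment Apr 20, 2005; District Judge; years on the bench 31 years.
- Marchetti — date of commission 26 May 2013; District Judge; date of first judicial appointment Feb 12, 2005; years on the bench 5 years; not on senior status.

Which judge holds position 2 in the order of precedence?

By office: Tanaka, Amari, Obi, Ibarra, Marchetti, Petrov and Sorensen (District Judge); then Vasquez (Magistrate Judge).
Among Tanaka, Amari, Obi, Ibarra, Marchetti, Petrov and Sorensen, on senior status before not on senior status: Tanaka (on senior status) before Amari, Obi, Ibarra, Marchetti, Petrov and Sorensen (not on senior status).
Among Amari, Obi, Ibarra, Marchetti, Petrov and Sorensen, by date of commission (earlier first): Amari (27 Apr 2009) before Obi, Ibarra and Marchetti (26 May 2013) before Petrov and Sorensen (16 Oct 2016).
Among Obi, Ibarra and Marchetti, by years on the bench (higher first) (reversed rule for this group): Obi (29 years) before Ibarra (24 years) before Marchetti (5 years).
Among Petrov and Sorensen, by years on the bench (higher first) (reversed rule for this group): Petrov (31 years) before Sorensen (13 years).
Order: Tanaka, Amari, Obi, Ibarra, Marchetti, Petrov, Sorensen, Vasquez.

Amari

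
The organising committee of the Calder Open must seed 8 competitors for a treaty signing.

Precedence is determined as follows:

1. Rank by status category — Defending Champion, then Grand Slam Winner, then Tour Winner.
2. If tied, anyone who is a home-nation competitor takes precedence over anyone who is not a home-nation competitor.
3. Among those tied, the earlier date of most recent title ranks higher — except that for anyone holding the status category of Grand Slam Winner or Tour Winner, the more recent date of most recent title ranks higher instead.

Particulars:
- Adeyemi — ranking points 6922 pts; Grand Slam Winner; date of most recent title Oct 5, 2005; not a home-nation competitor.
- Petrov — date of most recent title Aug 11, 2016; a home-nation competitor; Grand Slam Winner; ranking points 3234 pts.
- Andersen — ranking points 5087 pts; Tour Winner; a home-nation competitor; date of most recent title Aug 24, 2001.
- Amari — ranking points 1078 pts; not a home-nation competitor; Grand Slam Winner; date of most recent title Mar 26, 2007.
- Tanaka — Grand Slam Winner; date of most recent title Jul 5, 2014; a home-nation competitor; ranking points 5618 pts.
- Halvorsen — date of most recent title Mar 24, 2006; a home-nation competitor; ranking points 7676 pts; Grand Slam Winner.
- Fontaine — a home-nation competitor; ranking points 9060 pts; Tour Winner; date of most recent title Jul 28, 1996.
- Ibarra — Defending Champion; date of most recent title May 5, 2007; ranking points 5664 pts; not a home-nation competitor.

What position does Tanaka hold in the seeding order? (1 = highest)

By status category: Ibarra (Defending Champion); then Petrov, Tanaka, Halvorsen, Amari and Adeyemi (Grand Slam Winner); then Andersen and Fontaine (Tour Winner).
Among Petrov, Tanaka, Halvorsen, Amari and Adeyemi, a home-nation competitor before not a home-nation competitor: Petrov, Tanaka and Halvorsen (a home-nation competitor) before Amari and Adeyemi (not a home-nation competitor).
Among Petrov, Tanaka and Halvorsen, by date of most recent title (later first) (reversed rule for this group): Petrov (Aug 11, 2016) before Tanaka (Jul 5, 2014) before Halvorsen (Mar 24, 2006).
Among Amari and Adeyemi, by date of most recent title (later first) (reversed rule for this group): Amari (Mar 26, 2007) before Adeyemi (Oct 5, 2005).
Andersen and Fontaine are each a home-nation competitor, so the next rule applies.
Among Andersen and Fontaine, by date of most recent title (later first) (reversed rule for this group): Andersen (Aug 24, 2001) before Fontaine (Jul 28, 1996).
Order: Ibarra, Petrov, Tanaka, Halvorsen, Amari, Adeyemi, Andersen, Fontaine. So position 3.

3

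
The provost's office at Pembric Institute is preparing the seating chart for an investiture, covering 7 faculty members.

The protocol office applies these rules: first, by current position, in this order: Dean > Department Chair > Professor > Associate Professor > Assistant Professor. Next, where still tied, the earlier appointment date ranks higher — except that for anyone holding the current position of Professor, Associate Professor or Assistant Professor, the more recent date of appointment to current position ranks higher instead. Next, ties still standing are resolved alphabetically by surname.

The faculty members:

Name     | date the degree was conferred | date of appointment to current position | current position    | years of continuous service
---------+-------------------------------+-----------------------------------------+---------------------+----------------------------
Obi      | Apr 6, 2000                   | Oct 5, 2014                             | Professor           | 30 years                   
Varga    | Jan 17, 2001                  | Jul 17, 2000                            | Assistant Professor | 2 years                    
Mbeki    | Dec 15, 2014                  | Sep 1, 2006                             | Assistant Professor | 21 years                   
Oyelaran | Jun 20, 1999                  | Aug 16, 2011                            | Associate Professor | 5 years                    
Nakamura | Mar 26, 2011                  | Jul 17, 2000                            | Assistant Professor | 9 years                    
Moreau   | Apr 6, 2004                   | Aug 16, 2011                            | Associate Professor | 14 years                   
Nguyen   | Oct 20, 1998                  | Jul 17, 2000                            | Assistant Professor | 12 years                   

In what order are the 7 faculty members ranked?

By current position: Obi (Professor); then Moreau and Oyelaran (Associate Professor); then Mbeki, Nakamura, Nguyen and Varga (Assistant Professor).
Moreau and Oyelaran both have date of appointment to current position Aug 16, 2011, so the next rule applies.
Among Moreau and Oyelaran, alphabetically by surname: Moreau before Oyelaran.
Among Mbeki, Nakamura, Nguyen and Varga, by date of appointment to current position (later first) (reversed rule for this group): Mbeki (Sep 1, 2006) before Nakamura, Nguyen and Varga (Jul 17, 2000).
Among Nakamura, Nguyen and Varga, alphabetically by surname: Nakamura before Nguyen before Varga.
Full order: Obi, Moreau, Oyelaran, Mbeki, Nakamura, Nguyen, Varga.

Obi, Moreau, Oyelaran, Mbeki, Nakamura, Nguyen, Varga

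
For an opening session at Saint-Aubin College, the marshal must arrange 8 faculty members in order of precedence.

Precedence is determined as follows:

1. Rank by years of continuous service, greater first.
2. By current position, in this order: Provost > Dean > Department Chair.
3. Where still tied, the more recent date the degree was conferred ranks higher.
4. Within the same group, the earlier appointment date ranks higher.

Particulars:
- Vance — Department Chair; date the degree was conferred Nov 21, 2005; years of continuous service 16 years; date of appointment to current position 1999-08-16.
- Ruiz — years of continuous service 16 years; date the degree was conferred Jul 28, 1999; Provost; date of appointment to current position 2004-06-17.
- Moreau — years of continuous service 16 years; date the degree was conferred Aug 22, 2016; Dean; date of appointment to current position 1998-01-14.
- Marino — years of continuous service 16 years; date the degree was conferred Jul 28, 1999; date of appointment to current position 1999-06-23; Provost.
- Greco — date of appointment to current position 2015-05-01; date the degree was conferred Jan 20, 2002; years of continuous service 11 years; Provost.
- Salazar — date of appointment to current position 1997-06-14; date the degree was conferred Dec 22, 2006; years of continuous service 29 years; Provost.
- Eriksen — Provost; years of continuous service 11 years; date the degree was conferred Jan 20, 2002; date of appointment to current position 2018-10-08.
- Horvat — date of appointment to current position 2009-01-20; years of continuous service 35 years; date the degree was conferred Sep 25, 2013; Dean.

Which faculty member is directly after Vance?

Greco

By years of continuous service (higher first): Horvat (35 years); then Salazar (29 years); then Marino, Ruiz, Moreau and Vance (each 16 years); then Greco and Eriksen (both 11 years).
Among Marino, Ruiz, Moreau and Vance, by current position: Marino and Ruiz (Provost) before Moreau (Dean) before Vance (Department Chair).
Marino and Ruiz both have date the degree was conferred Jul 28, 1999, so the next rule applies.
Among Marino and Ruiz, by date of appointment to current position (earlier first): Marino (1999-06-23) before Ruiz (2004-06-17).
Greco and Eriksen are each Provost, so the next rule applies.
Greco and Eriksen both have date the degree was conferred Jan 20, 2002, so the next rule applies.
Among Greco and Eriksen, by date of appointment to current position (earlier first): Greco (2015-05-01) before Eriksen (2018-10-08).
Order: Horvat, Salazar, Marino, Ruiz, Moreau, Vance, Greco, Eriksen.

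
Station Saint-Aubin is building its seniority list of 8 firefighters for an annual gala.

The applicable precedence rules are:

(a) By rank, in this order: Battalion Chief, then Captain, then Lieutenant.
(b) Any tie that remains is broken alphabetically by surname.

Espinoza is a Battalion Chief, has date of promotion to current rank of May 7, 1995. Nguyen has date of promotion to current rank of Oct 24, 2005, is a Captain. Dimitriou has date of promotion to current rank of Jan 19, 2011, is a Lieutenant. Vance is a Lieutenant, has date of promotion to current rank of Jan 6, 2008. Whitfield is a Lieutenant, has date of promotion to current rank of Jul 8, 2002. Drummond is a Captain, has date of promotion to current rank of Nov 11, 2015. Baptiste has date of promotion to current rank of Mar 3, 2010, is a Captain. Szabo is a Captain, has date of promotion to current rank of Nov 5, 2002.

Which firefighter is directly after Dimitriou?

By rank: Espinoza (Battalion Chief); then Baptiste, Drummond, Nguyen and Szabo (Captain); then Dimitriou, Vance and Whitfield (Lieutenant).
Among Baptiste, Drummond, Nguyen and Szabo, alphabetically by surname: Baptiste before Drummond before Nguyen before Szabo.
Among Dimitriou, Vance and Whitfield, alphabetically by surname: Dimitriou before Vance before Whitfield.
Order: Espinoza, Baptiste, Drummond, Nguyen, Szabo, Dimitriou, Vance, Whitfield.

Vance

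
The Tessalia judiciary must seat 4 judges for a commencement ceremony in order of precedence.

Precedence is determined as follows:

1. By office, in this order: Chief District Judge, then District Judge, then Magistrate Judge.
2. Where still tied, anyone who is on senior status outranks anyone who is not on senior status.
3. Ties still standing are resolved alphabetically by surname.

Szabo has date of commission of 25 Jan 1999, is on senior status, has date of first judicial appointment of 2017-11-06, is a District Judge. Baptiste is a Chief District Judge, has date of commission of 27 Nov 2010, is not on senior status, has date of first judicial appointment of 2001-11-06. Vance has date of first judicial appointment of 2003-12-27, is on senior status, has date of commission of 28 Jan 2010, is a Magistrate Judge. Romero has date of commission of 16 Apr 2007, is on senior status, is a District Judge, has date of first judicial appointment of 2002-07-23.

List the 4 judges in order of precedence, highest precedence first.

Baptiste, Romero, Szabo, Vance

By office: Baptiste (Chief District Judge); then Romero and Szabo (District Judge); then Vance (Magistrate Judge).
Romero and Szabo are each on senior status, so the next rule applies.
Among Romero and Szabo, alphabetically by surname: Romero before Szabo.
Full order: Baptiste, Romero, Szabo, Vance.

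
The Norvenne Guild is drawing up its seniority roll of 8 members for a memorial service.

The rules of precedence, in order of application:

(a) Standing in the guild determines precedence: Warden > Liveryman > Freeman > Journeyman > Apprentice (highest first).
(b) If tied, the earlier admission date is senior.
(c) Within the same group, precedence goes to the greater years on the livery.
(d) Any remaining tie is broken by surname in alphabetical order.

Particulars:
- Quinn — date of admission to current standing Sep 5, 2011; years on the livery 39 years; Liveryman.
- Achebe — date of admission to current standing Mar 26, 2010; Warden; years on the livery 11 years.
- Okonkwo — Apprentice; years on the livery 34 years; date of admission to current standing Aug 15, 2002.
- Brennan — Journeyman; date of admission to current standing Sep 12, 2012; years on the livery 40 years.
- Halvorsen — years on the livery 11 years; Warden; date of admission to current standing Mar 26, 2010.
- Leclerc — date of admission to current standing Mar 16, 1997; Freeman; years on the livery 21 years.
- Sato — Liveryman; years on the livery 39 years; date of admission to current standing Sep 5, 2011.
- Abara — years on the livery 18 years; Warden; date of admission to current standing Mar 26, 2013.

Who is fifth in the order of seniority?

By standing in the guild: Achebe, Halvorsen and Abara (Warden); then Quinn and Sato (Liveryman); then Leclerc (Freeman); then Brennan (Journeyman); then Okonkwo (Apprentice).
Among Achebe, Halvorsen and Abara, by date of admission to current standing (earlier first): Achebe and Halvorsen (Mar 26, 2010) before Abara (Mar 26, 2013).
Achebe and Halvorsen both have years on the livery 11 years, so the next rule applies.
Among Achebe and Halvorsen, alphabetically by surname: Achebe before Halvorsen.
Quinn and Sato both have date of admission to current standing Sep 5, 2011, so the next rule applies.
Quinn and Sato both have years on the livery 39 years, so the next rule applies.
Among Quinn and Sato, alphabetically by surname: Quinn before Sato.
Order: Achebe, Halvorsen, Abara, Quinn, Sato, Leclerc, Brennan, Okonkwo.

Sato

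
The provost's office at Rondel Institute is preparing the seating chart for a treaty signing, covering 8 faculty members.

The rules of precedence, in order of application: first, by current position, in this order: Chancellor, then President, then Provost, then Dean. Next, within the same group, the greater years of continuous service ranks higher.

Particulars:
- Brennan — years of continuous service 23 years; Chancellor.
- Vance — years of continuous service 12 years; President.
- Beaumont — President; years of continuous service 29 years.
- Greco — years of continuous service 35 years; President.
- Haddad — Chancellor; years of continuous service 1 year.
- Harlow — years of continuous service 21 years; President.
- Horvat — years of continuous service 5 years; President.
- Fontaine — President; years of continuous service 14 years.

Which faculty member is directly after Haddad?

By current position: Brennan and Haddad (Chancellor); then Greco, Beaumont, Harlow, Fontaine, Vance and Horvat (President).
Among Brennan and Haddad, by years of continuous service (higher first): Brennan (23 years) before Haddad (1 year).
Among Greco, Beaumont, Harlow, Fontaine, Vance and Horvat, by years of continuous service (higher first): Greco (35 years) before Beaumont (29 years) before Harlow (21 years) before Fontaine (14 years) before Vance (12 years) before Horvat (5 years).
Order: Brennan, Haddad, Greco, Beaumont, Harlow, Fontaine, Vance, Horvat.

Greco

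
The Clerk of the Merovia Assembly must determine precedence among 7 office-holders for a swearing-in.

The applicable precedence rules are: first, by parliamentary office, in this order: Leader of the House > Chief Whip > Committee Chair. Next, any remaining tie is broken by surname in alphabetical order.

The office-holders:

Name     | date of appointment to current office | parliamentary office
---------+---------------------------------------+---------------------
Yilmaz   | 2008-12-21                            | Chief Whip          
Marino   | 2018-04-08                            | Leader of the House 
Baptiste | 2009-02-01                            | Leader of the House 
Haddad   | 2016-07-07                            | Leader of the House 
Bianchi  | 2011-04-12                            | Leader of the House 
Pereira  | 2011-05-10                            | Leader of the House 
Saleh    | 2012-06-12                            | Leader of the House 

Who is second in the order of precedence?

By parliamentary office: Baptiste, Bianchi, Haddad, Marino, Pereira and Saleh (Leader of the House); then Yilmaz (Chief Whip).
Among Baptiste, Bianchi, Haddad, Marino, Pereira and Saleh, alphabetically by surname: Baptiste before Bianchi before Haddad before Marino before Pereira before Saleh.
Order: Baptiste, Bianchi, Haddad, Marino, Pereira, Saleh, Yilmaz.

Bianchi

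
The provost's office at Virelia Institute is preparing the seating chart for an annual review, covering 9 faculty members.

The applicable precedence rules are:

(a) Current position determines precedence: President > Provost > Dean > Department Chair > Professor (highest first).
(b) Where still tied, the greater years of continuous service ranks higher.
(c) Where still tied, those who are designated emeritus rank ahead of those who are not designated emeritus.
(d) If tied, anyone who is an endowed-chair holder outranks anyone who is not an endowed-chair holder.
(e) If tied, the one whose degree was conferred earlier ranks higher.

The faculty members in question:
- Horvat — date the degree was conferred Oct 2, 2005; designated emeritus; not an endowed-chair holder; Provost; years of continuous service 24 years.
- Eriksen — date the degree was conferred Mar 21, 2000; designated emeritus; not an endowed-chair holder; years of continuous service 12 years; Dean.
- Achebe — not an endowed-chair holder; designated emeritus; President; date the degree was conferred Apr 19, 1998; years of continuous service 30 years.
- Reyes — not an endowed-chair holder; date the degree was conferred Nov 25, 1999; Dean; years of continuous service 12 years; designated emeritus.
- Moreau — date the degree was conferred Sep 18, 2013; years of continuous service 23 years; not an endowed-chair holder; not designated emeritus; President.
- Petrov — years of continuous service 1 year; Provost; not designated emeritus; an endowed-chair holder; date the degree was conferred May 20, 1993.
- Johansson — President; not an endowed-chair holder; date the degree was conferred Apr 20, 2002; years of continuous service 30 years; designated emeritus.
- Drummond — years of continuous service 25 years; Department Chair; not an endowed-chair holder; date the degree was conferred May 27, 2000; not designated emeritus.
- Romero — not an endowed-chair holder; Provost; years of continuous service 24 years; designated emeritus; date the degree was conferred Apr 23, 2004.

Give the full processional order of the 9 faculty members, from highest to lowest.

By current position: Achebe, Johansson and Moreau (President); then Romero, Horvat and Petrov (Provost); then Reyes and Eriksen (Dean); then Drummond (Department Chair).
Among Achebe, Johansson and Moreau, by years of continuous service (higher first): Achebe and Johansson (30 years) before Moreau (23 years).
Achebe and Johansson are each designated emeritus, so the next rule applies.
Achebe and Johansson are each not an endowed-chair holder, so the next rule applies.
Among Achebe and Johansson, by date the degree was conferred (earlier first): Achebe (Apr 19, 1998) before Johansson (Apr 20, 2002).
Among Romero, Horvat and Petrov, by years of continuous service (higher first): Romero and Horvat (24 years) before Petrov (1 year).
Romero and Horvat are each designated emeritus, so the next rule applies.
Romero and Horvat are each not an endowed-chair holder, so the next rule applies.
Among Romero and Horvat, by date the degree was conferred (earlier first): Romero (Apr 23, 2004) before Horvat (Oct 2, 2005).
Reyes and Eriksen both have years of continuous service 12 years, so the next rule applies.
Reyes and Eriksen are each designated emeritus, so the next rule applies.
Reyes and Eriksen are each not an endowed-chair holder, so the next rule applies.
Among Reyes and Eriksen, by date the degree was conferred (earlier first): Reyes (Nov 25, 1999) before Eriksen (Mar 21, 2000).
Full order: Achebe, Johansson, Moreau, Romero, Horvat, Petrov, Reyes, Eriksen, Drummond.

Achebe, Johansson, Moreau, Romero, Horvat, Petrov, Reyes, Eriksen, Drummond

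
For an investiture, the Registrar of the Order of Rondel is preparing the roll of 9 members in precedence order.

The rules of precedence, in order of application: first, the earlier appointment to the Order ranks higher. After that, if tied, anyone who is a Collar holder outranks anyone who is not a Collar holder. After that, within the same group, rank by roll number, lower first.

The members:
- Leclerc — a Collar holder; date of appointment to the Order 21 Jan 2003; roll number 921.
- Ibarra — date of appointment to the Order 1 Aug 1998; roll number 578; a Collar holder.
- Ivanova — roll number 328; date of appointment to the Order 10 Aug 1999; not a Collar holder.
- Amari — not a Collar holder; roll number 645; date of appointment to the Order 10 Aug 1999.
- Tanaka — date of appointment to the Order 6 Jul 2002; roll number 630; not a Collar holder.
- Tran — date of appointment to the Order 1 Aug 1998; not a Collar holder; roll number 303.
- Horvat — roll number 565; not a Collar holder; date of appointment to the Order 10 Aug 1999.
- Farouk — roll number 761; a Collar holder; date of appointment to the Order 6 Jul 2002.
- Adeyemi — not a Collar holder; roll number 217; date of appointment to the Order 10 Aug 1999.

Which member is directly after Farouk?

By date of appointment to the Order (earlier first): Ibarra and Tran (both 1 Aug 1998); then Adeyemi, Ivanova, Horvat and Amari (each 10 Aug 1999); then Farouk and Tanaka (both 6 Jul 2002); then Leclerc (21 Jan 2003).
Among Ibarra and Tran, a Collar holder before not a Collar holder: Ibarra (a Collar holder) before Tran (not a Collar holder).
Adeyemi, Ivanova, Horvat and Amari are each not a Collar holder, so the next rule applies.
Among Adeyemi, Ivanova, Horvat and Amari, by roll number (lower first): Adeyemi (217) before Ivanova (328) before Horvat (565) before Amari (645).
Among Farouk and Tanaka, a Collar holder before not a Collar holder: Farouk (a Collar holder) before Tanaka (not a Collar holder).
Order: Ibarra, Tran, Adeyemi, Ivanova, Horvat, Amari, Farouk, Tanaka, Leclerc.

Tanaka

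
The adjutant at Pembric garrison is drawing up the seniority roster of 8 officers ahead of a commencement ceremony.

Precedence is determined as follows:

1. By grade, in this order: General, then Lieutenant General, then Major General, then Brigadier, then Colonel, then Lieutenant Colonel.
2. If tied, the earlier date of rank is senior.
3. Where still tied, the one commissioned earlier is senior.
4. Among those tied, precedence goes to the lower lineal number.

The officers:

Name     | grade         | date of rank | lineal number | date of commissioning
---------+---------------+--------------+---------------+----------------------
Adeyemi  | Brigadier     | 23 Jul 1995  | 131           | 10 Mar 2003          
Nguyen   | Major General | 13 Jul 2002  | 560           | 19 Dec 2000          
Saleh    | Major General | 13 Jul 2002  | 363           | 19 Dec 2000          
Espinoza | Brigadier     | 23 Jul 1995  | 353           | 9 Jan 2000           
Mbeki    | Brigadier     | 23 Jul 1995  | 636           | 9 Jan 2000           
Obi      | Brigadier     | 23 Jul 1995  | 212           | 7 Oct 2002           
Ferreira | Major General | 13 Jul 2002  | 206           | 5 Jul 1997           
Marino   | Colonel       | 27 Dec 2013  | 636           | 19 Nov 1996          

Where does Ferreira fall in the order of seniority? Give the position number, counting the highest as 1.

By grade: Ferreira, Saleh and Nguyen (Major General); then Espinoza, Mbeki, Obi and Adeyemi (Brigadier); then Marino (Colonel).
Ferreira, Saleh and Nguyen all have date of rank 13 Jul 2002, so the next rule applies.
Among Ferreira, Saleh and Nguyen, by date of commissioning (earlier first): Ferreira (5 Jul 1997) before Saleh and Nguyen (19 Dec 2000).
Among Saleh and Nguyen, by lineal number (lower first): Saleh (363) before Nguyen (560).
Espinoza, Mbeki, Obi and Adeyemi all have date of rank 23 Jul 1995, so the next rule applies.
Among Espinoza, Mbeki, Obi and Adeyemi, by date of commissioning (earlier first): Espinoza and Mbeki (9 Jan 2000) before Obi (7 Oct 2002) before Adeyemi (10 Mar 2003).
Among Espinoza and Mbeki, by lineal number (lower first): Espinoza (353) before Mbeki (636).
Order: Ferreira, Saleh, Nguyen, Espinoza, Mbeki, Obi, Adeyemi, Marino. So position 1.

1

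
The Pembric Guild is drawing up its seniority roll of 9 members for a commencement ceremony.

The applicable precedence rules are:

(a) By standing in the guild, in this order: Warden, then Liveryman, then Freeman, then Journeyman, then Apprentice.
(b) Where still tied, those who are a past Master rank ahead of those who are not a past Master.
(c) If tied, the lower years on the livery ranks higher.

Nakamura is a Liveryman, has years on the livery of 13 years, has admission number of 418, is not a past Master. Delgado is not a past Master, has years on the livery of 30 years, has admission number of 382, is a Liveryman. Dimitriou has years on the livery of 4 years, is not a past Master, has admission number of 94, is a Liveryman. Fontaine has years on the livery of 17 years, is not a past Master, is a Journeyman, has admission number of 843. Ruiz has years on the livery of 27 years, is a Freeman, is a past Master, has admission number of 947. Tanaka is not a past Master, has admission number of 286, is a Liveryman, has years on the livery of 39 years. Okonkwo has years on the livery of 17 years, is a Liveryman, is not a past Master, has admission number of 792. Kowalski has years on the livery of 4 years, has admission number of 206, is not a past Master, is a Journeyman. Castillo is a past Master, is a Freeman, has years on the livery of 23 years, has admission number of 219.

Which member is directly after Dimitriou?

Nakamura

By standing in the guild: Dimitriou, Nakamura, Okonkwo, Delgado and Tanaka (Liveryman); then Castillo and Ruiz (Freeman); then Kowalski and Fontaine (Journeyman).
Dimitriou, Nakamura, Okonkwo, Delgado and Tanaka are each not a past Master, so the next rule applies.
Among Dimitriou, Nakamura, Okonkwo, Delgado and Tanaka, by years on the livery (lower first): Dimitriou (4 years) before Nakamura (13 years) before Okonkwo (17 years) before Delgado (30 years) before Tanaka (39 years).
Castillo and Ruiz are each a past Master, so the next rule applies.
Among Castillo and Ruiz, by years on the livery (lower first): Castillo (23 years) before Ruiz (27 years).
Kowalski and Fontaine are each not a past Master, so the next rule applies.
Among Kowalski and Fontaine, by years on the livery (lower first): Kowalski (4 years) before Fontaine (17 years).
Order: Dimitriou, Nakamura, Okonkwo, Delgado, Tanaka, Castillo, Ruiz, Kowalski, Fontaine.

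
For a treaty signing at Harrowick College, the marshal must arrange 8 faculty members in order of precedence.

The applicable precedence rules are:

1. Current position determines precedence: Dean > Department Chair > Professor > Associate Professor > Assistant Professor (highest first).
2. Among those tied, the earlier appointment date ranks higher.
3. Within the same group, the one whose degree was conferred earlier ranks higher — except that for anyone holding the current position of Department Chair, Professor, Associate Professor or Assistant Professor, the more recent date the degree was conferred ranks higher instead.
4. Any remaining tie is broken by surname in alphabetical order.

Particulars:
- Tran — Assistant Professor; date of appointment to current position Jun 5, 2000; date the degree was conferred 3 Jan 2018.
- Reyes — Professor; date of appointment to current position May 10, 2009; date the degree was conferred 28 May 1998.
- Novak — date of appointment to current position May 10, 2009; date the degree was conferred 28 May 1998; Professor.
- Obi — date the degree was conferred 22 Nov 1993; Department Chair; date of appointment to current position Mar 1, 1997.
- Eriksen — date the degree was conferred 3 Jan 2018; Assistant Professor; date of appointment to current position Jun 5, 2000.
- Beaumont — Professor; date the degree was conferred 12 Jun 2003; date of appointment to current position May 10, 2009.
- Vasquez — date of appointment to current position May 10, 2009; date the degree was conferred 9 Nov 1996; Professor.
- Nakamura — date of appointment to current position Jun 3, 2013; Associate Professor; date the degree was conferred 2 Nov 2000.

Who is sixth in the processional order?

By current position: Obi (Department Chair); then Beaumont, Novak, Reyes and Vasquez (Professor); then Nakamura (Associate Professor); then Eriksen and Tran (Assistant Professor).
Beaumont, Novak, Reyes and Vasquez all have date of appointment to current position May 10, 2009, so the next rule applies.
Among Beaumont, Novak, Reyes and Vasquez, by date the degree was conferred (later first) (reversed rule for this group): Beaumont (12 Jun 2003) before Novak and Reyes (28 May 1998) before Vasquez (9 Nov 1996).
Among Novak and Reyes, alphabetically by surname: Novak before Reyes.
Eriksen and Tran both have date of appointment to current position Jun 5, 2000, so the next rule applies.
Eriksen and Tran both have date the degree was conferred 3 Jan 2018, so the next rule applies.
Among Eriksen and Tran, alphabetically by surname: Eriksen before Tran.
Order: Obi, Beaumont, Novak, Reyes, Vasquez, Nakamura, Eriksen, Tran.

Nakamura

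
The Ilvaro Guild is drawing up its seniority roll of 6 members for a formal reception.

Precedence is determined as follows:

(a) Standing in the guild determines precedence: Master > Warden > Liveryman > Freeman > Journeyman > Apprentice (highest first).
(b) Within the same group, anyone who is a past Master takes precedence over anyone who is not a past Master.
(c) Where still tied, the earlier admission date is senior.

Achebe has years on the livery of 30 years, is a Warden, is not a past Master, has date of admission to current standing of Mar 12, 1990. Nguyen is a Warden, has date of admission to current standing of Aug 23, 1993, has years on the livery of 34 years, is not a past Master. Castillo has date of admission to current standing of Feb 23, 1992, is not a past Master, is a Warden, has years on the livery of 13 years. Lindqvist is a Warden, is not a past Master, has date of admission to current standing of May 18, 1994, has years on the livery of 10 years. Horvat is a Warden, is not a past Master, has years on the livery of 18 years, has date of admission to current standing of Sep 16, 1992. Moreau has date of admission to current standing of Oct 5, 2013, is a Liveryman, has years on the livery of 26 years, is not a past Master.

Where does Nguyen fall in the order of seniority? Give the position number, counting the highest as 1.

By standing in the guild: Achebe, Castillo, Horvat, Nguyen and Lindqvist (Warden); then Moreau (Liveryman).
Achebe, Castillo, Horvat, Nguyen and Lindqvist are each not a past Master, so the next rule applies.
Among Achebe, Castillo, Horvat, Nguyen and Lindqvist, by date of admission to current standing (earlier first): Achebe (Mar 12, 1990) before Castillo (Feb 23, 1992) before Horvat (Sep 16, 1992) before Nguyen (Aug 23, 1993) before Lindqvist (May 18, 1994).
Order: Achebe, Castillo, Horvat, Nguyen, Lindqvist, Moreau. So position 4.

4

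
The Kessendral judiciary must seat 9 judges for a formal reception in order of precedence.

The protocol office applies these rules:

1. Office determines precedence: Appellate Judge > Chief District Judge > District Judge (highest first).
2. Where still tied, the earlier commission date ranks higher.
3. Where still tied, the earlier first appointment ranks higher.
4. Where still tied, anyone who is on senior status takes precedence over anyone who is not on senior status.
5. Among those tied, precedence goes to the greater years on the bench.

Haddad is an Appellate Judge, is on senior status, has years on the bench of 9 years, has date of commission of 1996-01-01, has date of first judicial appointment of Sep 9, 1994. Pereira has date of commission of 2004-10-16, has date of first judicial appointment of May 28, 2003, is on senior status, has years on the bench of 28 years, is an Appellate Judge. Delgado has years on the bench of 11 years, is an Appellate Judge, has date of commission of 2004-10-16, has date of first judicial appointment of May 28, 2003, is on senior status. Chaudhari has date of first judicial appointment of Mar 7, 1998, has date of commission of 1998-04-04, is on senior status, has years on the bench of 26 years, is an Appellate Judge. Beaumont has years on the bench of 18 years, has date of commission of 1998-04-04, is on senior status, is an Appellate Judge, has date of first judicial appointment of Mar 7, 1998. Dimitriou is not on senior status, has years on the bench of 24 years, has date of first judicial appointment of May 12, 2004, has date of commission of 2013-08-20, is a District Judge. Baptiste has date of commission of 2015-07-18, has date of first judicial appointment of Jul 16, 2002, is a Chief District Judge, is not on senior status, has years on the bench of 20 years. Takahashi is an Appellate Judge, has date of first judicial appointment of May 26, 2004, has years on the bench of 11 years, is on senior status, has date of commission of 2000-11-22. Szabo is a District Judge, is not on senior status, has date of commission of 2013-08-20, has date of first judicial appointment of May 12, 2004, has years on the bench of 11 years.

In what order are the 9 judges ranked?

Haddad, Chaudhari, Beaumont, Takahashi, Pereira, Delgado, Baptiste, Dimitriou, Szabo

By office: Haddad, Chaudhari, Beaumont, Takahashi, Pereira and Delgado (Appellate Judge); then Baptiste (Chief District Judge); then Dimitriou and Szabo (District Judge).
Among Haddad, Chaudhari, Beaumont, Takahashi, Pereira and Delgado, by date of commission (earlier first): Haddad (1996-01-01) before Chaudhari and Beaumont (1998-04-04) before Takahashi (2000-11-22) before Pereira and Delgado (2004-10-16).
Chaudhari and Beaumont both have date of first judicial appointment Mar 7, 1998, so the next rule applies.
Chaudhari and Beaumont are each on senior status, so the next rule applies.
Among Chaudhari and Beaumont, by years on the bench (higher first): Chaudhari (26 years) before Beaumont (18 years).
Pereira and Delgado both have date of first judicial appointment May 28, 2003, so the next rule applies.
Pereira and Delgado are each on senior status, so the next rule applies.
Among Pereira and Delgado, by years on the bench (higher first): Pereira (28 years) before Delgado (11 years).
Dimitriou and Szabo both have date of commission 2013-08-20, so the next rule applies.
Dimitriou and Szabo both have date of first judicial appointment May 12, 2004, so the next rule applies.
Dimitriou and Szabo are each not on senior status, so the next rule applies.
Among Dimitriou and Szabo, by years on the bench (higher first): Dimitriou (24 years) before Szabo (11 years).
Full order: Haddad, Chaudhari, Beaumont, Takahashi, Pereira, Delgado, Baptiste, Dimitriou, Szabo.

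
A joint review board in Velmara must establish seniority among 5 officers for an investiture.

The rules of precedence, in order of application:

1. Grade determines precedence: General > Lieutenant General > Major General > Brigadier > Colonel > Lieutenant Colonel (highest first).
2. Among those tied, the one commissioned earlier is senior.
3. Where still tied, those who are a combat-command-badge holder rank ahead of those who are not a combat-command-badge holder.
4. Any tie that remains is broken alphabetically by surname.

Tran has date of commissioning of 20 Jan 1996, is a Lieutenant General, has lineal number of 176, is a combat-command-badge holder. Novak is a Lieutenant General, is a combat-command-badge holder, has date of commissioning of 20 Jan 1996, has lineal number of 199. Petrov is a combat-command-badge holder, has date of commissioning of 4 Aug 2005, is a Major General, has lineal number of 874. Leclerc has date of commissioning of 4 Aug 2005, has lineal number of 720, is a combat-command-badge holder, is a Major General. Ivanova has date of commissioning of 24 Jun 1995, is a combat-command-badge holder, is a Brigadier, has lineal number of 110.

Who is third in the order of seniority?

By grade: Novak and Tran (Lieutenant General); then Leclerc and Petrov (Major General); then Ivanova (Brigadier).
Novak and Tran both have date of commissioning 20 Jan 1996, so the next rule applies.
Novak and Tran are each a combat-command-badge holder, so the next rule applies.
Among Novak and Tran, alphabetically by surname: Novak before Tran.
Leclerc and Petrov both have date of commissioning 4 Aug 2005, so the next rule applies.
Leclerc and Petrov are each a combat-command-badge holder, so the next rule applies.
Among Leclerc and Petrov, alphabetically by surname: Leclerc before Petrov.
Order: Novak, Tran, Leclerc, Petrov, Ivanova.

Leclerc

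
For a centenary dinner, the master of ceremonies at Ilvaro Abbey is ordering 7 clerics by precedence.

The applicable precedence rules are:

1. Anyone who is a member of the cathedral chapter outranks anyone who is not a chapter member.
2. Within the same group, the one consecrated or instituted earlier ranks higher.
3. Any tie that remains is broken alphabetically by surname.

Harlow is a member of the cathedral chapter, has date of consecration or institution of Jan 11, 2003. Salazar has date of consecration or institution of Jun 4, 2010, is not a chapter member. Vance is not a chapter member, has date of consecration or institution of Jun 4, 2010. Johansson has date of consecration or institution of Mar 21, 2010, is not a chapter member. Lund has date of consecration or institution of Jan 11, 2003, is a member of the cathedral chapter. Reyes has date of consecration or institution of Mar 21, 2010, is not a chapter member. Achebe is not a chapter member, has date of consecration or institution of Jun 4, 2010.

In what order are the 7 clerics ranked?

By the first rule: Harlow and Lund (both a member of the cathedral chapter); then Johansson, Reyes, Achebe, Salazar and Vance (each not a chapter member).
Harlow and Lund both have date of consecration or institution Jan 11, 2003, so the next rule applies.
Among Harlow and Lund, alphabetically by surname: Harlow before Lund.
Among Johansson, Reyes, Achebe, Salazar and Vance, by date of consecration or institution (earlier first): Johansson and Reyes (Mar 21, 2010) before Achebe, Salazar and Vance (Jun 4, 2010).
Among Johansson and Reyes, alphabetically by surname: Johansson before Reyes.
Among Achebe, Salazar and Vance, alphabetically by surname: Achebe before Salazar before Vance.
Full order: Harlow, Lund, Johansson, Reyes, Achebe, Salazar, Vance.

Harlow, Lund, Johansson, Reyes, Achebe, Salazar, Vance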